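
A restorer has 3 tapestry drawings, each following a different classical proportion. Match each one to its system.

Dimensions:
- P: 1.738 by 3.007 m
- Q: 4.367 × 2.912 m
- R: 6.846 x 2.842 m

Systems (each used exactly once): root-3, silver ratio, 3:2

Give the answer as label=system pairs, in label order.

P = 3.007/1.738 ≈ 1.730 → root-3 (1.732)
Q = 4.367/2.912 ≈ 1.500 → 3:2 (1.500)
R = 6.846/2.842 ≈ 2.409 → silver ratio (2.414)

P=root-3, Q=3:2, R=silver ratio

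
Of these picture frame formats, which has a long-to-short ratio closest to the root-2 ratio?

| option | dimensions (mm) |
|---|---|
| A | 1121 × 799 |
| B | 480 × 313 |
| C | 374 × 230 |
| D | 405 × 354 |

A

Ratios (long/short): A ≈ 1.403; B ≈ 1.534; C ≈ 1.626; D ≈ 1.144.
root-2 ≈ 1.414; option A is nearest (Δ 0.011).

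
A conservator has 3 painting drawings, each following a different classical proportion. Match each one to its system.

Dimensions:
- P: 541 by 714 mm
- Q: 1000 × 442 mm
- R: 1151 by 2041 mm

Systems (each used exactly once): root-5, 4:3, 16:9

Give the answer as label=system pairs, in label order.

P=4:3, Q=root-5, R=16:9

Ratios: P ≈ 1.320; Q ≈ 2.262; R ≈ 1.773.
Targets: root-5 ≈ 2.236; 4:3 ≈ 1.333; 16:9 ≈ 1.778.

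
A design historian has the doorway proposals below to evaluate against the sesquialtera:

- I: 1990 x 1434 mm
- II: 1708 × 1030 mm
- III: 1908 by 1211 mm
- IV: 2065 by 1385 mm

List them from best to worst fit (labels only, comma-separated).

I: 1990/1434 ≈ 1.388 → |1.388 − 1.500| = 0.112
II: 1708/1030 ≈ 1.658 → |1.658 − 1.500| = 0.158
III: 1908/1211 ≈ 1.576 → |1.576 − 1.500| = 0.076
IV: 2065/1385 ≈ 1.491 → |1.491 − 1.500| = 0.009

IV, III, I, II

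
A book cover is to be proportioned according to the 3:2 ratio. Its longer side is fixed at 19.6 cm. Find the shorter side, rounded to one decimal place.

3:2 = 1.50000.
Shorter side = 19.6 ÷ 1.50000 ≈ 13.067 → 13.1 cm.

13.1 cm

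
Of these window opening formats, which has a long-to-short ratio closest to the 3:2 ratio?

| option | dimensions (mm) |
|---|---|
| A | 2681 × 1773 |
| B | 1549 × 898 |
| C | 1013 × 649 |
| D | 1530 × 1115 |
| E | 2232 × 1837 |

Ratios (long/short): A ≈ 1.512; B ≈ 1.725; C ≈ 1.561; D ≈ 1.372; E ≈ 1.215.
3:2 ≈ 1.500; option A is nearest (Δ 0.012).

A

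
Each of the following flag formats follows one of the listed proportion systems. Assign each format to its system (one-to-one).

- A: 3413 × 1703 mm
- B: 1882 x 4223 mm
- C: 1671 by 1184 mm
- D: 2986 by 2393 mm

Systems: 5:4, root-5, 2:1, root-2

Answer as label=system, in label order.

Ratios: A ≈ 2.004; B ≈ 2.244; C ≈ 1.411; D ≈ 1.248.
Targets: 5:4 ≈ 1.250; root-5 ≈ 2.236; 2:1 ≈ 2.000; root-2 ≈ 1.414.

A=2:1, B=root-5, C=root-2, D=5:4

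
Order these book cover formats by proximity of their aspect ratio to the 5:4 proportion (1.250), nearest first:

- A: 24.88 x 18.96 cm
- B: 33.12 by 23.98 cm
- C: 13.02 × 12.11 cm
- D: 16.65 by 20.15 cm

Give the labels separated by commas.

D, A, B, C

A: 24.88/18.96 ≈ 1.312 → |1.312 − 1.250| = 0.062
B: 33.12/23.98 ≈ 1.381 → |1.381 − 1.250| = 0.131
C: 13.02/12.11 ≈ 1.075 → |1.075 − 1.250| = 0.175
D: 20.15/16.65 ≈ 1.210 → |1.210 − 1.250| = 0.040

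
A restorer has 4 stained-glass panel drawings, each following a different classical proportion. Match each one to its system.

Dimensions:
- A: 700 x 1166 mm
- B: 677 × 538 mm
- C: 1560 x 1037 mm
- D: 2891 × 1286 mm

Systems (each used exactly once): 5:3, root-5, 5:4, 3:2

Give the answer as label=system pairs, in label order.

Ratios: A ≈ 1.666; B ≈ 1.258; C ≈ 1.504; D ≈ 2.248.
Targets: 5:3 ≈ 1.667; root-5 ≈ 2.236; 5:4 ≈ 1.250; 3:2 ≈ 1.500.

A=5:3, B=5:4, C=3:2, D=root-5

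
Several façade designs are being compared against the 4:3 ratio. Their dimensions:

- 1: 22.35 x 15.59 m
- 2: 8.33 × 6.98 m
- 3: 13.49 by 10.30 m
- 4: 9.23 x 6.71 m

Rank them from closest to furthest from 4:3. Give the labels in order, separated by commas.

Ratios: 1 = 22.35 / 15.59 ≈ 1.434; 2 = 8.33 / 6.98 ≈ 1.193; 3 = 13.49 / 10.30 ≈ 1.310; 4 = 9.23 / 6.71 ≈ 1.376.
|Δ from 1.333|: 1 0.101; 2 0.140; 3 0.023; 4 0.043.

3, 4, 1, 2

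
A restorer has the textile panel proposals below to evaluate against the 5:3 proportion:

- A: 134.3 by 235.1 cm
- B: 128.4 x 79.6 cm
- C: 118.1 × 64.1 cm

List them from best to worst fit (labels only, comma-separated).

B, A, C

Ratios: A = 235.1 / 134.3 ≈ 1.751; B = 128.4 / 79.6 ≈ 1.613; C = 118.1 / 64.1 ≈ 1.842.
|Δ from 1.667|: A 0.084; B 0.054; C 0.175.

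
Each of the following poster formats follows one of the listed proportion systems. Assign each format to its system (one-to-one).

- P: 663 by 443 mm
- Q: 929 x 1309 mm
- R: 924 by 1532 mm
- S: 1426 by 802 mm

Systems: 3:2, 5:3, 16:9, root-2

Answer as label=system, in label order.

P = 663/443 ≈ 1.497 → 3:2 (1.500)
Q = 1309/929 ≈ 1.409 → root-2 (1.414)
R = 1532/924 ≈ 1.658 → 5:3 (1.667)
S = 1426/802 ≈ 1.778 → 16:9 (1.778)

P=3:2, Q=root-2, R=5:3, S=16:9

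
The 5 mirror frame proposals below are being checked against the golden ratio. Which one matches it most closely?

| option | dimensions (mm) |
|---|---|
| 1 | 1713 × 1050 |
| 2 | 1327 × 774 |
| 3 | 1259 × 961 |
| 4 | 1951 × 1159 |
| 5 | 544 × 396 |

1

Target golden ratio ≈ 1.618.
1: 1.631 (Δ0.013)  2: 1.714 (Δ0.096)  3: 1.310 (Δ0.308)  4: 1.683 (Δ0.065)  5: 1.374 (Δ0.244)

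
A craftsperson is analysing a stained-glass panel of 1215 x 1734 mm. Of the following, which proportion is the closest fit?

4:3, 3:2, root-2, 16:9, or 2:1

1734/1215 ≈ 1.427. Nearest candidates are root-2 (1.414, off by 0.013) and 3:2 (1.500, off by 0.073).

root-2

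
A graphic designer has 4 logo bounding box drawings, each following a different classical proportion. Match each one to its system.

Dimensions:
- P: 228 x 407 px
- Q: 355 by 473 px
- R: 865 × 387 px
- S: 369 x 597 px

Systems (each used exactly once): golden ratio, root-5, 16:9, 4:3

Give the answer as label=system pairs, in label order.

P=16:9, Q=4:3, R=root-5, S=golden ratio

Ratios: P ≈ 1.785; Q ≈ 1.332; R ≈ 2.235; S ≈ 1.618.
Targets: golden ratio ≈ 1.618; root-5 ≈ 2.236; 16:9 ≈ 1.778; 4:3 ≈ 1.333.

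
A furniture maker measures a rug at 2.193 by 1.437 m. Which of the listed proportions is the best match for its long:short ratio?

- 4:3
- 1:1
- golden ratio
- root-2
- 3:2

2.193/1.437 ≈ 1.526. Nearest candidates are 3:2 (1.500, off by 0.026) and golden ratio (1.618, off by 0.092).

3:2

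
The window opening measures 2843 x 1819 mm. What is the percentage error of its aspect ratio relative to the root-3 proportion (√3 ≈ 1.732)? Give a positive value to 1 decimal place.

9.8%

Ratio = 2843 / 1819 ≈ 1.5629.
Ideal root-3 ≈ 1.7321. |1.5629 − 1.7321| / 1.7321 ≈ 9.77% → 9.8%.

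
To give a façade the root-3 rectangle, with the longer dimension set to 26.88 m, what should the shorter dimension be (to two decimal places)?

root-3 ≈ 1.73205.
Shorter side = 26.88 ÷ 1.73205 ≈ 15.5192 → 15.52 m.

15.52 m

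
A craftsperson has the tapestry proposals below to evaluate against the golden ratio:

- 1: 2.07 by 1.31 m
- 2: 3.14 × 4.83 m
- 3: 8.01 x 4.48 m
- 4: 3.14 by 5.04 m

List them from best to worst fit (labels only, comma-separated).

1: 2.07/1.31 ≈ 1.580 → |1.580 − 1.618| = 0.038
2: 4.83/3.14 ≈ 1.538 → |1.538 − 1.618| = 0.080
3: 8.01/4.48 ≈ 1.788 → |1.788 − 1.618| = 0.170
4: 5.04/3.14 ≈ 1.605 → |1.605 − 1.618| = 0.013

4, 1, 2, 3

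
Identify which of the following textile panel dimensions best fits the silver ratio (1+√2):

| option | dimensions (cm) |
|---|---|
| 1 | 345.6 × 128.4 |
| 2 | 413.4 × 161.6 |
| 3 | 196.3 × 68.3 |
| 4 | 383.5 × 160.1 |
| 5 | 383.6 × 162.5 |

Target silver ratio ≈ 2.414.
1: 2.692 (Δ0.278)  2: 2.558 (Δ0.144)  3: 2.874 (Δ0.460)  4: 2.395 (Δ0.019)  5: 2.361 (Δ0.053)

4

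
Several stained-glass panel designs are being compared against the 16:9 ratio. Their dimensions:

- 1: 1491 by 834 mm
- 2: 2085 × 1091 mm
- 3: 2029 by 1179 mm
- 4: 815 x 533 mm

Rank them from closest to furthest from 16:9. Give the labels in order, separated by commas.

1, 3, 2, 4

1: 1491/834 ≈ 1.788 → |1.788 − 1.778| = 0.010
2: 2085/1091 ≈ 1.911 → |1.911 − 1.778| = 0.133
3: 2029/1179 ≈ 1.721 → |1.721 − 1.778| = 0.057
4: 815/533 ≈ 1.529 → |1.529 − 1.778| = 0.249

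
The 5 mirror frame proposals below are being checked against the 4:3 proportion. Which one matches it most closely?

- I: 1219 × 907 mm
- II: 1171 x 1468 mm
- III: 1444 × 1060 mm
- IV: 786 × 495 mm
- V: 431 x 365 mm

Target 4:3 ≈ 1.333.
I: 1.344 (Δ0.011)  II: 1.254 (Δ0.079)  III: 1.362 (Δ0.029)  IV: 1.588 (Δ0.255)  V: 1.181 (Δ0.152)

I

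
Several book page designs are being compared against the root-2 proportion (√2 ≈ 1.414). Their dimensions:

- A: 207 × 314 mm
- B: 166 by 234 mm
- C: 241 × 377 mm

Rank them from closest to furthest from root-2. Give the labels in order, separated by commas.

B, A, C

Ratios: A = 314 / 207 ≈ 1.517; B = 234 / 166 ≈ 1.410; C = 377 / 241 ≈ 1.564.
|Δ from 1.414|: A 0.103; B 0.004; C 0.150.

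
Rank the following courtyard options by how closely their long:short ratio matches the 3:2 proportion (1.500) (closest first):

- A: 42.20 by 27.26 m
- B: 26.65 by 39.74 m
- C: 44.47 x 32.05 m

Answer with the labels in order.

B, A, C

A: 42.20/27.26 ≈ 1.548 → |1.548 − 1.500| = 0.048
B: 39.74/26.65 ≈ 1.491 → |1.491 − 1.500| = 0.009
C: 44.47/32.05 ≈ 1.388 → |1.388 − 1.500| = 0.112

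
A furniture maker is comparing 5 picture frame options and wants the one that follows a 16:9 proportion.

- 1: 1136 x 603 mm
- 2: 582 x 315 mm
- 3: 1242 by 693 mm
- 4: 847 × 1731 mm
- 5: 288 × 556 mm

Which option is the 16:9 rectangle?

3

Ratios (long/short): 1 ≈ 1.884; 2 ≈ 1.848; 3 ≈ 1.792; 4 ≈ 2.044; 5 ≈ 1.931.
16:9 ≈ 1.778; option 3 is nearest (Δ 0.014).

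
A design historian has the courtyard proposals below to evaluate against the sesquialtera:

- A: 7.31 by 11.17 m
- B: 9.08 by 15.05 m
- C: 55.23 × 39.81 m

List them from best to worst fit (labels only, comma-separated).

A, C, B

Ratios: A = 11.17 / 7.31 ≈ 1.528; B = 15.05 / 9.08 ≈ 1.657; C = 55.23 / 39.81 ≈ 1.387.
|Δ from 1.500|: A 0.028; B 0.157; C 0.113.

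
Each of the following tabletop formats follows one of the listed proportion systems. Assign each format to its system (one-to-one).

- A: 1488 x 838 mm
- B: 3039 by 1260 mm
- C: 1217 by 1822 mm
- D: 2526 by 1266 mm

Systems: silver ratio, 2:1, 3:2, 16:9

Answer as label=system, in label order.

A=16:9, B=silver ratio, C=3:2, D=2:1

Ratios: A ≈ 1.776; B ≈ 2.412; C ≈ 1.497; D ≈ 1.995.
Targets: silver ratio ≈ 2.414; 2:1 ≈ 2.000; 3:2 ≈ 1.500; 16:9 ≈ 1.778.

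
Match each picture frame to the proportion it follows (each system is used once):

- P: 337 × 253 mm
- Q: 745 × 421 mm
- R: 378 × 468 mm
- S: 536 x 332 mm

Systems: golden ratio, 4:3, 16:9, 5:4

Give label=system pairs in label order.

P = 337/253 ≈ 1.332 → 4:3 (1.333)
Q = 745/421 ≈ 1.770 → 16:9 (1.778)
R = 468/378 ≈ 1.238 → 5:4 (1.250)
S = 536/332 ≈ 1.614 → golden ratio (1.618)

P=4:3, Q=16:9, R=5:4, S=golden ratio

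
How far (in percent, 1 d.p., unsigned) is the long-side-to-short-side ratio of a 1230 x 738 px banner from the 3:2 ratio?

11.1%

Ratio = 1230 / 738 ≈ 1.6667.
Ideal 3:2 = 1.5000. |1.6667 − 1.5000| / 1.5000 ≈ 11.11% → 11.1%.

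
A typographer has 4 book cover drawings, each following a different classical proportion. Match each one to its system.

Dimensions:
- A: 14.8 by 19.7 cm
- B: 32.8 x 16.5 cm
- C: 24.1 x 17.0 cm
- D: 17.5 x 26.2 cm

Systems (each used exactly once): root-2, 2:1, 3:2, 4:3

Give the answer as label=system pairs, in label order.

Ratios: A ≈ 1.331; B ≈ 1.988; C ≈ 1.418; D ≈ 1.497.
Targets: root-2 ≈ 1.414; 2:1 ≈ 2.000; 3:2 ≈ 1.500; 4:3 ≈ 1.333.

A=4:3, B=2:1, C=root-2, D=3:2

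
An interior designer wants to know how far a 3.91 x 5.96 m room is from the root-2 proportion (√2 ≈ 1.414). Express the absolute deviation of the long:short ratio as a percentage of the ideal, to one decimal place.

Ratio = 5.96 / 3.91 ≈ 1.5243.
Ideal root-2 ≈ 1.4142. |1.5243 − 1.4142| / 1.4142 ≈ 7.79% → 7.8%.

7.8%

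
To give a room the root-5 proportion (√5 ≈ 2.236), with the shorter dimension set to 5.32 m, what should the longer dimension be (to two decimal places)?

root-5 ≈ 2.23607.
Longer side = 5.32 × 2.23607 ≈ 11.8959 → 11.90 m.

11.90 m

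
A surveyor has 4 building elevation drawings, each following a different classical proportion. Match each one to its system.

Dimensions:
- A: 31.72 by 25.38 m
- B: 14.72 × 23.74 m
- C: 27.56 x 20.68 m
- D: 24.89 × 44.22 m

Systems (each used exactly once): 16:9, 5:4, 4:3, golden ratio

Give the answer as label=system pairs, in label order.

A=5:4, B=golden ratio, C=4:3, D=16:9

A = 31.72/25.38 ≈ 1.250 → 5:4 (1.250)
B = 23.74/14.72 ≈ 1.613 → golden ratio (1.618)
C = 27.56/20.68 ≈ 1.333 → 4:3 (1.333)
D = 44.22/24.89 ≈ 1.777 → 16:9 (1.778)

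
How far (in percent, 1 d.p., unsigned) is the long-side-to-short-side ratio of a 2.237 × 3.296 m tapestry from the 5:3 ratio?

11.6%

Ratio = 3.296 / 2.237 ≈ 1.4734.
Ideal 5:3 ≈ 1.6667. |1.4734 − 1.6667| / 1.6667 ≈ 11.60% → 11.6%.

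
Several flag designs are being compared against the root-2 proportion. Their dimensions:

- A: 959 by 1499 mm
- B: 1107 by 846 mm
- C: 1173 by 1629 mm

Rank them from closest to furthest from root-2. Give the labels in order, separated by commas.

A: 1499/959 ≈ 1.563 → |1.563 − 1.414| = 0.149
B: 1107/846 ≈ 1.309 → |1.309 − 1.414| = 0.105
C: 1629/1173 ≈ 1.389 → |1.389 − 1.414| = 0.025

C, B, A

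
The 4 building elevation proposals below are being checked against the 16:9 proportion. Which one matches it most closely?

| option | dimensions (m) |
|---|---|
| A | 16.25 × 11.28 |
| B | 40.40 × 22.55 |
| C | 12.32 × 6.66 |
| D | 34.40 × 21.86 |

B

Target 16:9 ≈ 1.778.
A: 1.441 (Δ0.337)  B: 1.792 (Δ0.014)  C: 1.850 (Δ0.072)  D: 1.574 (Δ0.204)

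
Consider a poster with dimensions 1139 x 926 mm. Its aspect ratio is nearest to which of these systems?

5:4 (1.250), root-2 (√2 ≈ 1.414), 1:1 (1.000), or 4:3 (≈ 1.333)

1139/926 ≈ 1.230. Nearest candidates are 5:4 (1.250, off by 0.020) and 4:3 (1.333, off by 0.103).

5:4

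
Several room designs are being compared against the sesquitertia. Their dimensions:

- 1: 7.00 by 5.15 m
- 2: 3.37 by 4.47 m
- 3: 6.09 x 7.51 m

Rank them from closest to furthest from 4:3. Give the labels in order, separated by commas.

2, 1, 3

Ratios: 1 = 7.00 / 5.15 ≈ 1.359; 2 = 4.47 / 3.37 ≈ 1.326; 3 = 7.51 / 6.09 ≈ 1.233.
|Δ from 1.333|: 1 0.026; 2 0.007; 3 0.100.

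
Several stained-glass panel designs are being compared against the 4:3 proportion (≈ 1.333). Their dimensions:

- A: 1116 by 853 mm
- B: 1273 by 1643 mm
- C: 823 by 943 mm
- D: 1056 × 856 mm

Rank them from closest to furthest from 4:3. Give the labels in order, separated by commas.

A, B, D, C

Ratios: A = 1116 / 853 ≈ 1.308; B = 1643 / 1273 ≈ 1.291; C = 943 / 823 ≈ 1.146; D = 1056 / 856 ≈ 1.234.
|Δ from 1.333|: A 0.025; B 0.042; C 0.187; D 0.099.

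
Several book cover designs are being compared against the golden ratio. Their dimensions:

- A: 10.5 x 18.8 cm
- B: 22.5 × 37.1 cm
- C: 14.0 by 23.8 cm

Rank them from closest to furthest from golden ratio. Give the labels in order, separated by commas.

Ratios: A = 18.8 / 10.5 ≈ 1.790; B = 37.1 / 22.5 ≈ 1.649; C = 23.8 / 14.0 ≈ 1.700.
|Δ from 1.618|: A 0.172; B 0.031; C 0.082.

B, C, A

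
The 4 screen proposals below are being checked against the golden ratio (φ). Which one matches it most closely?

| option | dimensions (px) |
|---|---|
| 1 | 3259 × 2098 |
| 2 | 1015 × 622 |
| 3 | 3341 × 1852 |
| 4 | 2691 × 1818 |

Target golden ratio ≈ 1.618.
1: 1.553 (Δ0.065)  2: 1.632 (Δ0.014)  3: 1.804 (Δ0.186)  4: 1.480 (Δ0.138)

2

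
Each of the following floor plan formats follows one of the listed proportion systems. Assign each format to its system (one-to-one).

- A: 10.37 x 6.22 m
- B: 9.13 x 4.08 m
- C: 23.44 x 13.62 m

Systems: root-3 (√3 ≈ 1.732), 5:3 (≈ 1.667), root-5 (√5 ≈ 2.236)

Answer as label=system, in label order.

A = 10.37/6.22 ≈ 1.667 → 5:3 (1.667)
B = 9.13/4.08 ≈ 2.238 → root-5 (2.236)
C = 23.44/13.62 ≈ 1.721 → root-3 (1.732)

A=5:3, B=root-5, C=root-3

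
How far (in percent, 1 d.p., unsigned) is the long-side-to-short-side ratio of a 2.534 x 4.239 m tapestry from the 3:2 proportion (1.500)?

11.5%

Ratio = 4.239 / 2.534 ≈ 1.6728.
Ideal 3:2 = 1.5000. |1.6728 − 1.5000| / 1.5000 ≈ 11.52% → 11.5%.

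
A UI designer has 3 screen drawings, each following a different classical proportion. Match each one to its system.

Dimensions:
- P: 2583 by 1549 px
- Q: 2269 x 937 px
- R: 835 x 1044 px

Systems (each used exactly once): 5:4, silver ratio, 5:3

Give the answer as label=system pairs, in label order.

P=5:3, Q=silver ratio, R=5:4

P = 2583/1549 ≈ 1.668 → 5:3 (1.667)
Q = 2269/937 ≈ 2.422 → silver ratio (2.414)
R = 1044/835 ≈ 1.250 → 5:4 (1.250)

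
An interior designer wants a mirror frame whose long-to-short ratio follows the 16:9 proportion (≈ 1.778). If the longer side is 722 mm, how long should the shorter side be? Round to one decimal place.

16:9 ≈ 1.77778.
Shorter side = 722 ÷ 1.77778 ≈ 406.124 → 406.1 mm.

406.1 mm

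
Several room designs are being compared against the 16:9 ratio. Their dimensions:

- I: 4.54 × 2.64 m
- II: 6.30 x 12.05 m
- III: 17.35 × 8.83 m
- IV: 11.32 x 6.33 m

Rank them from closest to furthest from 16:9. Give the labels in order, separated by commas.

Ratios: I = 4.54 / 2.64 ≈ 1.720; II = 12.05 / 6.30 ≈ 1.913; III = 17.35 / 8.83 ≈ 1.965; IV = 11.32 / 6.33 ≈ 1.788.
|Δ from 1.778|: I 0.058; II 0.135; III 0.187; IV 0.010.

IV, I, II, III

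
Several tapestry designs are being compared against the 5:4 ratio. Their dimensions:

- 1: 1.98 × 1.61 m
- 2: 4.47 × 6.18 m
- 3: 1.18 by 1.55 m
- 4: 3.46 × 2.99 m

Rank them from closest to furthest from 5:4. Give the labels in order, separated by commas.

1: 1.98/1.61 ≈ 1.230 → |1.230 − 1.250| = 0.020
2: 6.18/4.47 ≈ 1.383 → |1.383 − 1.250| = 0.133
3: 1.55/1.18 ≈ 1.314 → |1.314 − 1.250| = 0.064
4: 3.46/2.99 ≈ 1.157 → |1.157 − 1.250| = 0.093

1, 3, 4, 2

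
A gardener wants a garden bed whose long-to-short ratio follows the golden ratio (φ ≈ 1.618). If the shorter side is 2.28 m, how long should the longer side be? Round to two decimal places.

golden ratio ≈ 1.61803.
Longer side = 2.28 × 1.61803 ≈ 3.6891 → 3.69 m.

3.69 m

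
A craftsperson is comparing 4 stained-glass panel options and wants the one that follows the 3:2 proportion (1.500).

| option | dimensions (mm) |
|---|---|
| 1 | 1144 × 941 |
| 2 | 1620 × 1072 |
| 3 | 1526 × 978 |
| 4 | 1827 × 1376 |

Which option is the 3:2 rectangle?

Target 3:2 ≈ 1.500.
1: 1.216 (Δ0.284)  2: 1.511 (Δ0.011)  3: 1.560 (Δ0.060)  4: 1.328 (Δ0.172)

2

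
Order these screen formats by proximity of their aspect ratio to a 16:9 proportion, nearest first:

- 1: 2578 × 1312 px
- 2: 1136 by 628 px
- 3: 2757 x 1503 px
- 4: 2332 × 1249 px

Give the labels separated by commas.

Ratios: 1 = 2578 / 1312 ≈ 1.965; 2 = 1136 / 628 ≈ 1.809; 3 = 2757 / 1503 ≈ 1.834; 4 = 2332 / 1249 ≈ 1.867.
|Δ from 1.778|: 1 0.187; 2 0.031; 3 0.056; 4 0.089.

2, 3, 4, 1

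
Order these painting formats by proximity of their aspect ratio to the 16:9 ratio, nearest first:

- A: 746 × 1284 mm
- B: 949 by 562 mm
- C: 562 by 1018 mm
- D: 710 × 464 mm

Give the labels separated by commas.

C, A, B, D

A: 1284/746 ≈ 1.721 → |1.721 − 1.778| = 0.057
B: 949/562 ≈ 1.689 → |1.689 − 1.778| = 0.089
C: 1018/562 ≈ 1.811 → |1.811 − 1.778| = 0.033
D: 710/464 ≈ 1.530 → |1.530 − 1.778| = 0.248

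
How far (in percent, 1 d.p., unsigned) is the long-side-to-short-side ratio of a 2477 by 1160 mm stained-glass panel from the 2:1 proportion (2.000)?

Ratio = 2477 / 1160 ≈ 2.1353.
Ideal 2:1 = 2.0000. |2.1353 − 2.0000| / 2.0000 ≈ 6.76% → 6.8%.

6.8%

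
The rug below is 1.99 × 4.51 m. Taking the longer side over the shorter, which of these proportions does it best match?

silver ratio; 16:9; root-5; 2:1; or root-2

root-5

Ratio = 4.51 / 1.99 ≈ 2.266.
Distances: silver ratio 2.414 (Δ 0.148); 16:9 1.778 (Δ 0.488); root-5 2.236 (Δ 0.030); 2:1 2.000 (Δ 0.266); root-2 1.414 (Δ 0.852).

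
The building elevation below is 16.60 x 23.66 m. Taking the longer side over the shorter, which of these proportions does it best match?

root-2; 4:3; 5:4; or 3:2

23.66/16.60 ≈ 1.425. Nearest candidates are root-2 (1.414, off by 0.011) and 3:2 (1.500, off by 0.075).

root-2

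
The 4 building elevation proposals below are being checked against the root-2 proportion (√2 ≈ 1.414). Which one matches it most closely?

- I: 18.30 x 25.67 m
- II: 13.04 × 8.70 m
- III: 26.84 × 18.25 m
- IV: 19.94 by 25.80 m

I

Target root-2 ≈ 1.414.
I: 1.403 (Δ0.011)  II: 1.499 (Δ0.085)  III: 1.471 (Δ0.057)  IV: 1.294 (Δ0.120)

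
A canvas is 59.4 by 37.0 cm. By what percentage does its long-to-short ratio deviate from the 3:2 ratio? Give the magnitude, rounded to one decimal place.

7.0%

Ratio = 59.4 / 37.0 ≈ 1.6054.
Ideal 3:2 = 1.5000. |1.6054 − 1.5000| / 1.5000 ≈ 7.03% → 7.0%.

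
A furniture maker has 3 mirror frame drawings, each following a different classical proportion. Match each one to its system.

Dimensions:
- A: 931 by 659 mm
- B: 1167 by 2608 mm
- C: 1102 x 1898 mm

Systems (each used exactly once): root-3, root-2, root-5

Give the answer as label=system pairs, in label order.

A = 931/659 ≈ 1.413 → root-2 (1.414)
B = 2608/1167 ≈ 2.235 → root-5 (2.236)
C = 1898/1102 ≈ 1.722 → root-3 (1.732)

A=root-2, B=root-5, C=root-3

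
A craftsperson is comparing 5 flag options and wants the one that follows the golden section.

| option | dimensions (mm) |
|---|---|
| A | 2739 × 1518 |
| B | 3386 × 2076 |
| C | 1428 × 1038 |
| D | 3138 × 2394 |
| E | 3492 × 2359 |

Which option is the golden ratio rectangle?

Ratios (long/short): A ≈ 1.804; B ≈ 1.631; C ≈ 1.376; D ≈ 1.311; E ≈ 1.480.
golden ratio ≈ 1.618; option B is nearest (Δ 0.013).

B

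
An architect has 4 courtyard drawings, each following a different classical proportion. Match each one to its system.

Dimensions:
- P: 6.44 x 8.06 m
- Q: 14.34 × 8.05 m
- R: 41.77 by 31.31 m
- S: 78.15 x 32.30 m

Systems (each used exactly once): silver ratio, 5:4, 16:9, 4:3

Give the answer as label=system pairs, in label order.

P=5:4, Q=16:9, R=4:3, S=silver ratio

P = 8.06/6.44 ≈ 1.252 → 5:4 (1.250)
Q = 14.34/8.05 ≈ 1.781 → 16:9 (1.778)
R = 41.77/31.31 ≈ 1.334 → 4:3 (1.333)
S = 78.15/32.30 ≈ 2.420 → silver ratio (2.414)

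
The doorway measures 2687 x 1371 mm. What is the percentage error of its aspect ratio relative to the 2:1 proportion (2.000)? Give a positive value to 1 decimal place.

Ratio = 2687 / 1371 ≈ 1.9599.
Ideal 2:1 = 2.0000. |1.9599 − 2.0000| / 2.0000 ≈ 2.01% → 2.0%.

2.0%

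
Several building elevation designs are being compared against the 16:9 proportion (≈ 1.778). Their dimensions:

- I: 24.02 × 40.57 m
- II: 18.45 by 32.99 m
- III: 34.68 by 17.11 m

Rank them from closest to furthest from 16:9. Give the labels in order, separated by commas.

I: 40.57/24.02 ≈ 1.689 → |1.689 − 1.778| = 0.089
II: 32.99/18.45 ≈ 1.788 → |1.788 − 1.778| = 0.010
III: 34.68/17.11 ≈ 2.027 → |2.027 − 1.778| = 0.249

II, I, III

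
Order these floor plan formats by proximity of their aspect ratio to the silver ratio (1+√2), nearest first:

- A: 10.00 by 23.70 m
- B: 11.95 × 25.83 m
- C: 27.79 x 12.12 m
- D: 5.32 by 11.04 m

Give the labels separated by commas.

A, C, B, D

Ratios: A = 23.70 / 10.00 ≈ 2.370; B = 25.83 / 11.95 ≈ 2.162; C = 27.79 / 12.12 ≈ 2.293; D = 11.04 / 5.32 ≈ 2.075.
|Δ from 2.414|: A 0.044; B 0.252; C 0.121; D 0.339.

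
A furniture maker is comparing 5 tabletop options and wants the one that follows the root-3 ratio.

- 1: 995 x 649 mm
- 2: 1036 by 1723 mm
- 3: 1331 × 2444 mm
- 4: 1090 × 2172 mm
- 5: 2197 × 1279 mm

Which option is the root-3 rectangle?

Ratios (long/short): 1 ≈ 1.533; 2 ≈ 1.663; 3 ≈ 1.836; 4 ≈ 1.993; 5 ≈ 1.718.
root-3 ≈ 1.732; option 5 is nearest (Δ 0.014).

5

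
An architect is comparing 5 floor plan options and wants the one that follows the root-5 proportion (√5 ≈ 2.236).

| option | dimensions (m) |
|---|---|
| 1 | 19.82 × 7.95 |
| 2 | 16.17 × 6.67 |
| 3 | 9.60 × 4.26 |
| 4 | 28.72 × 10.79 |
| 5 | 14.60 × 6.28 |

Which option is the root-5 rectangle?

3

Target root-5 ≈ 2.236.
1: 2.493 (Δ0.257)  2: 2.424 (Δ0.188)  3: 2.254 (Δ0.018)  4: 2.662 (Δ0.426)  5: 2.325 (Δ0.089)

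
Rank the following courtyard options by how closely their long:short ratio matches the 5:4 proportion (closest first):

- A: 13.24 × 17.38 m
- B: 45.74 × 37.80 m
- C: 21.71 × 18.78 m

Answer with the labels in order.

B, A, C

Ratios: A = 17.38 / 13.24 ≈ 1.313; B = 45.74 / 37.80 ≈ 1.210; C = 21.71 / 18.78 ≈ 1.156.
|Δ from 1.250|: A 0.063; B 0.040; C 0.094.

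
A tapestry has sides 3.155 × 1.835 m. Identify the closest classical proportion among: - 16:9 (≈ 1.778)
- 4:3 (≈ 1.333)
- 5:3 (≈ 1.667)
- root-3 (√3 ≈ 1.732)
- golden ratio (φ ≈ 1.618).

root-3

3.155/1.835 ≈ 1.719. Nearest candidates are root-3 (1.732, off by 0.013) and 5:3 (1.667, off by 0.052).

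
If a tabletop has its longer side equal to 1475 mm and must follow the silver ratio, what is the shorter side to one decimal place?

611.0 mm

silver ratio ≈ 2.41421.
Shorter side = 1475 ÷ 2.41421 ≈ 610.966 → 611.0 mm.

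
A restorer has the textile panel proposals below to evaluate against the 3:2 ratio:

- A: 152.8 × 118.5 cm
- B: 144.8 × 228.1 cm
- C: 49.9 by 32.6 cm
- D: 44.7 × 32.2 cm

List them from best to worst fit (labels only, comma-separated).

C, B, D, A

A: 152.8/118.5 ≈ 1.289 → |1.289 − 1.500| = 0.211
B: 228.1/144.8 ≈ 1.575 → |1.575 − 1.500| = 0.075
C: 49.9/32.6 ≈ 1.531 → |1.531 − 1.500| = 0.031
D: 44.7/32.2 ≈ 1.388 → |1.388 − 1.500| = 0.112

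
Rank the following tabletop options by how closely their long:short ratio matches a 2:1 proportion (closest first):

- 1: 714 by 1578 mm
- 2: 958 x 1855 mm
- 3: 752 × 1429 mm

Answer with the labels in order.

2, 3, 1

Ratios: 1 = 1578 / 714 ≈ 2.210; 2 = 1855 / 958 ≈ 1.936; 3 = 1429 / 752 ≈ 1.900.
|Δ from 2.000|: 1 0.210; 2 0.064; 3 0.100.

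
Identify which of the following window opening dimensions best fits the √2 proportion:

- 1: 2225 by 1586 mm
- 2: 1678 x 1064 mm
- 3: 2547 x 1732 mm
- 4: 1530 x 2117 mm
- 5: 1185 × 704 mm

1

Ratios (long/short): 1 ≈ 1.403; 2 ≈ 1.577; 3 ≈ 1.471; 4 ≈ 1.384; 5 ≈ 1.683.
root-2 ≈ 1.414; option 1 is nearest (Δ 0.011).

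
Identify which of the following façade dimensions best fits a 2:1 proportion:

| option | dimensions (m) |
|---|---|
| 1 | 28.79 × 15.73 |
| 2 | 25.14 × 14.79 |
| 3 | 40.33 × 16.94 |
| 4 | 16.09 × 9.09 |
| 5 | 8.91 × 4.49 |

Target 2:1 ≈ 2.000.
1: 1.830 (Δ0.170)  2: 1.700 (Δ0.300)  3: 2.381 (Δ0.381)  4: 1.770 (Δ0.230)  5: 1.984 (Δ0.016)

5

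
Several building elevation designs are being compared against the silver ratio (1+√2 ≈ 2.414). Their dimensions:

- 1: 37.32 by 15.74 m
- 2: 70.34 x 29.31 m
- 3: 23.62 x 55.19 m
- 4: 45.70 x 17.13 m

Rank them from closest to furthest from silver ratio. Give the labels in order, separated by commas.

Ratios: 1 = 37.32 / 15.74 ≈ 2.371; 2 = 70.34 / 29.31 ≈ 2.400; 3 = 55.19 / 23.62 ≈ 2.337; 4 = 45.70 / 17.13 ≈ 2.668.
|Δ from 2.414|: 1 0.043; 2 0.014; 3 0.077; 4 0.254.

2, 1, 3, 4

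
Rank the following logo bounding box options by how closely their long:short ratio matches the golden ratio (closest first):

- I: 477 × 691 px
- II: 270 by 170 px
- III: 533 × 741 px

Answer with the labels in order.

II, I, III

I: 691/477 ≈ 1.449 → |1.449 − 1.618| = 0.169
II: 270/170 ≈ 1.588 → |1.588 − 1.618| = 0.030
III: 741/533 ≈ 1.390 → |1.390 − 1.618| = 0.228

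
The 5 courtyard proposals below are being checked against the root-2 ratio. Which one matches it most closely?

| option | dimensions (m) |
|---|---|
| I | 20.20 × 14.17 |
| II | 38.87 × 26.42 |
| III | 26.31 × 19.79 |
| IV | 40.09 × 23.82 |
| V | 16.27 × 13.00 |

I

Ratios (long/short): I ≈ 1.426; II ≈ 1.471; III ≈ 1.329; IV ≈ 1.683; V ≈ 1.252.
root-2 ≈ 1.414; option I is nearest (Δ 0.012).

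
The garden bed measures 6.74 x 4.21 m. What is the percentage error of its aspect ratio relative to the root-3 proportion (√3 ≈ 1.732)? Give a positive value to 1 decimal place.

Ratio = 6.74 / 4.21 ≈ 1.6010.
Ideal root-3 ≈ 1.7321. |1.6010 − 1.7321| / 1.7321 ≈ 7.57% → 7.6%.

7.6%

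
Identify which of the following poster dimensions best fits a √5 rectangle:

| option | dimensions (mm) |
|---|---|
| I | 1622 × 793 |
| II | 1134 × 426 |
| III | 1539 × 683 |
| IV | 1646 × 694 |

Target root-5 ≈ 2.236.
I: 2.045 (Δ0.191)  II: 2.662 (Δ0.426)  III: 2.253 (Δ0.017)  IV: 2.372 (Δ0.136)

III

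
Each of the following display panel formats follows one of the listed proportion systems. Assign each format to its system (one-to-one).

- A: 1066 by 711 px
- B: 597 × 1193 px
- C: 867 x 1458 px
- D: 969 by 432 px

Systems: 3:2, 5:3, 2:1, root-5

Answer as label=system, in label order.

Ratios: A ≈ 1.499; B ≈ 1.998; C ≈ 1.682; D ≈ 2.243.
Targets: 3:2 ≈ 1.500; 5:3 ≈ 1.667; 2:1 ≈ 2.000; root-5 ≈ 2.236.

A=3:2, B=2:1, C=5:3, D=root-5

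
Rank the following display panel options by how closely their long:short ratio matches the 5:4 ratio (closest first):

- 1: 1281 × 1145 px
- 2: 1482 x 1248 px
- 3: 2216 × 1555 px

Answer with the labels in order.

2, 1, 3

1: 1281/1145 ≈ 1.119 → |1.119 − 1.250| = 0.131
2: 1482/1248 ≈ 1.188 → |1.188 − 1.250| = 0.062
3: 2216/1555 ≈ 1.425 → |1.425 − 1.250| = 0.175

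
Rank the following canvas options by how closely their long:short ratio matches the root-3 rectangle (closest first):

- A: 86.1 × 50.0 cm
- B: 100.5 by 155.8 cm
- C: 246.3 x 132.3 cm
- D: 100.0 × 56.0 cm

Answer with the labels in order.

A, D, C, B

Ratios: A = 86.1 / 50.0 ≈ 1.722; B = 155.8 / 100.5 ≈ 1.550; C = 246.3 / 132.3 ≈ 1.862; D = 100.0 / 56.0 ≈ 1.786.
|Δ from 1.732|: A 0.010; B 0.182; C 0.130; D 0.054.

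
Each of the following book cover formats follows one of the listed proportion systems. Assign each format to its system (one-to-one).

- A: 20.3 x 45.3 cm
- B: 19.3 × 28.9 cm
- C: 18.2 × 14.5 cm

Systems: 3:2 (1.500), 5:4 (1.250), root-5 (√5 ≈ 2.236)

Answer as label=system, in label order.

A=root-5, B=3:2, C=5:4

A = 45.3/20.3 ≈ 2.232 → root-5 (2.236)
B = 28.9/19.3 ≈ 1.497 → 3:2 (1.500)
C = 18.2/14.5 ≈ 1.255 → 5:4 (1.250)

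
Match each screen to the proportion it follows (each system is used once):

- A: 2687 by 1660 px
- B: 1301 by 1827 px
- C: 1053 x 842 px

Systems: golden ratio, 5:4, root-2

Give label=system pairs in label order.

Ratios: A ≈ 1.619; B ≈ 1.404; C ≈ 1.251.
Targets: golden ratio ≈ 1.618; 5:4 ≈ 1.250; root-2 ≈ 1.414.

A=golden ratio, B=root-2, C=5:4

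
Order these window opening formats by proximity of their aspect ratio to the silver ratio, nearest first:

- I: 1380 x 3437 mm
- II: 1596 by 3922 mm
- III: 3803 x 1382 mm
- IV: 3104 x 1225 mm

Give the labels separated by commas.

Ratios: I = 3437 / 1380 ≈ 2.491; II = 3922 / 1596 ≈ 2.457; III = 3803 / 1382 ≈ 2.752; IV = 3104 / 1225 ≈ 2.534.
|Δ from 2.414|: I 0.077; II 0.043; III 0.338; IV 0.120.

II, I, IV, III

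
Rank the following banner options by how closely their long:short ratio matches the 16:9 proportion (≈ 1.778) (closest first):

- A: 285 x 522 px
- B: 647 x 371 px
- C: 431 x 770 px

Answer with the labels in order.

C, B, A

A: 522/285 ≈ 1.832 → |1.832 − 1.778| = 0.054
B: 647/371 ≈ 1.744 → |1.744 − 1.778| = 0.034
C: 770/431 ≈ 1.787 → |1.787 − 1.778| = 0.009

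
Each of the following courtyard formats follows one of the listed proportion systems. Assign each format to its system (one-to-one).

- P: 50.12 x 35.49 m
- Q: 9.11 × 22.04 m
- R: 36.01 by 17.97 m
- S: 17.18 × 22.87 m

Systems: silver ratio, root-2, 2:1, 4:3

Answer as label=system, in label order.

P=root-2, Q=silver ratio, R=2:1, S=4:3

Ratios: P ≈ 1.412; Q ≈ 2.419; R ≈ 2.004; S ≈ 1.331.
Targets: silver ratio ≈ 2.414; root-2 ≈ 1.414; 2:1 ≈ 2.000; 4:3 ≈ 1.333.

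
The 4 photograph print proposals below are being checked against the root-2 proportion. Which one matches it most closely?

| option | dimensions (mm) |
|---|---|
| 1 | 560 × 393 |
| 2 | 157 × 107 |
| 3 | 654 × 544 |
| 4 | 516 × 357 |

Target root-2 ≈ 1.414.
1: 1.425 (Δ0.011)  2: 1.467 (Δ0.053)  3: 1.202 (Δ0.212)  4: 1.445 (Δ0.031)

1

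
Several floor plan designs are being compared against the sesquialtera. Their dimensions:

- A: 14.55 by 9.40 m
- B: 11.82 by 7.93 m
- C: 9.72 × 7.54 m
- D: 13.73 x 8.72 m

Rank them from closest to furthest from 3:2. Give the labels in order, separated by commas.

A: 14.55/9.40 ≈ 1.548 → |1.548 − 1.500| = 0.048
B: 11.82/7.93 ≈ 1.491 → |1.491 − 1.500| = 0.009
C: 9.72/7.54 ≈ 1.289 → |1.289 − 1.500| = 0.211
D: 13.73/8.72 ≈ 1.575 → |1.575 − 1.500| = 0.075

B, A, D, C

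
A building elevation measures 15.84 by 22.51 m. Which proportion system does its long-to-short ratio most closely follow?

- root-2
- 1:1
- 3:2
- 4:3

22.51/15.84 ≈ 1.421. Nearest candidates are root-2 (1.414, off by 0.007) and 3:2 (1.500, off by 0.079).

root-2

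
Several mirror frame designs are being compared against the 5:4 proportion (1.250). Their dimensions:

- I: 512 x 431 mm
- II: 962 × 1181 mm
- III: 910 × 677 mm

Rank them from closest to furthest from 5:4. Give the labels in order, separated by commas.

II, I, III

I: 512/431 ≈ 1.188 → |1.188 − 1.250| = 0.062
II: 1181/962 ≈ 1.228 → |1.228 − 1.250| = 0.022
III: 910/677 ≈ 1.344 → |1.344 − 1.250| = 0.094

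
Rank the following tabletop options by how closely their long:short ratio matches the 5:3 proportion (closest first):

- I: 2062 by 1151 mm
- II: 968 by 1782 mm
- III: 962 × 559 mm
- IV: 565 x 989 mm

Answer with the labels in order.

I: 2062/1151 ≈ 1.791 → |1.791 − 1.667| = 0.124
II: 1782/968 ≈ 1.841 → |1.841 − 1.667| = 0.174
III: 962/559 ≈ 1.721 → |1.721 − 1.667| = 0.054
IV: 989/565 ≈ 1.750 → |1.750 − 1.667| = 0.083

III, IV, I, II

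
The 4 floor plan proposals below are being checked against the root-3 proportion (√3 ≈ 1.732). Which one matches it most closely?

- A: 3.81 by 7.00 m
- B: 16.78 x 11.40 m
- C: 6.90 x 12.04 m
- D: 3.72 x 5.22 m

Target root-3 ≈ 1.732.
A: 1.837 (Δ0.105)  B: 1.472 (Δ0.260)  C: 1.745 (Δ0.013)  D: 1.403 (Δ0.329)

C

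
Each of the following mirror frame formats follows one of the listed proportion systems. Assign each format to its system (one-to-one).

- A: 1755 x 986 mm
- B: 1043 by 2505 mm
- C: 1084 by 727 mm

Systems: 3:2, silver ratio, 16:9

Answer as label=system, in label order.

Ratios: A ≈ 1.780; B ≈ 2.402; C ≈ 1.491.
Targets: 3:2 ≈ 1.500; silver ratio ≈ 2.414; 16:9 ≈ 1.778.

A=16:9, B=silver ratio, C=3:2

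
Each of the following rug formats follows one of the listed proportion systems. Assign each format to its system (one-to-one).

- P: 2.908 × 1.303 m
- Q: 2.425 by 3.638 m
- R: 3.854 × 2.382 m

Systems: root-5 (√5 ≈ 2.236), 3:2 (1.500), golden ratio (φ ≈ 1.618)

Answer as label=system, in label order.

P=root-5, Q=3:2, R=golden ratio

Ratios: P ≈ 2.232; Q ≈ 1.500; R ≈ 1.618.
Targets: root-5 ≈ 2.236; 3:2 ≈ 1.500; golden ratio ≈ 1.618.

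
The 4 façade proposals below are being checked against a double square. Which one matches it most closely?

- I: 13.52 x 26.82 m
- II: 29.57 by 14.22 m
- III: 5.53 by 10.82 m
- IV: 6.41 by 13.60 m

Target 2:1 ≈ 2.000.
I: 1.984 (Δ0.016)  II: 2.079 (Δ0.079)  III: 1.957 (Δ0.043)  IV: 2.122 (Δ0.122)

I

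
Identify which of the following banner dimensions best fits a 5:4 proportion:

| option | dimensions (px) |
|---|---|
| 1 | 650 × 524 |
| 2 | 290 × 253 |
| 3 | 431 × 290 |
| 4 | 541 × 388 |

Ratios (long/short): 1 ≈ 1.240; 2 ≈ 1.146; 3 ≈ 1.486; 4 ≈ 1.394.
5:4 ≈ 1.250; option 1 is nearest (Δ 0.010).

1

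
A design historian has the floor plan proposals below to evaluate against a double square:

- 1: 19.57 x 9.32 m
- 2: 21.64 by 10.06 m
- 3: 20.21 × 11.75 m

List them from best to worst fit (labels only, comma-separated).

1: 19.57/9.32 ≈ 2.100 → |2.100 − 2.000| = 0.100
2: 21.64/10.06 ≈ 2.151 → |2.151 − 2.000| = 0.151
3: 20.21/11.75 ≈ 1.720 → |1.720 − 2.000| = 0.280

1, 2, 3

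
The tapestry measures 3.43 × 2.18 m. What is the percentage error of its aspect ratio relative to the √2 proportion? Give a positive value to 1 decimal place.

11.3%

Ratio = 3.43 / 2.18 ≈ 1.5734.
Ideal root-2 ≈ 1.4142. |1.5734 − 1.4142| / 1.4142 ≈ 11.26% → 11.3%.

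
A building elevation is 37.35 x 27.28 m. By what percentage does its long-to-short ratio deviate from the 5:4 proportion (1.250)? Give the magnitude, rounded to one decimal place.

9.5%

Ratio = 37.35 / 27.28 ≈ 1.3691.
Ideal 5:4 = 1.2500. |1.3691 − 1.2500| / 1.2500 ≈ 9.53% → 9.5%.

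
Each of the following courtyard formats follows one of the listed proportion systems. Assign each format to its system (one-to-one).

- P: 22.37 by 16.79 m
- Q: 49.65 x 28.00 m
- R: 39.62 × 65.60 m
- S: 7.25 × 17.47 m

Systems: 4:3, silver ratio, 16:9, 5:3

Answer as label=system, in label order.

P=4:3, Q=16:9, R=5:3, S=silver ratio

Ratios: P ≈ 1.332; Q ≈ 1.773; R ≈ 1.656; S ≈ 2.410.
Targets: 4:3 ≈ 1.333; silver ratio ≈ 2.414; 16:9 ≈ 1.778; 5:3 ≈ 1.667.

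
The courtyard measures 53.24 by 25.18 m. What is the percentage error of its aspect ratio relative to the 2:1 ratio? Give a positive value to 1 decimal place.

Ratio = 53.24 / 25.18 ≈ 2.1144.
Ideal 2:1 = 2.0000. |2.1144 − 2.0000| / 2.0000 ≈ 5.72% → 5.7%.

5.7%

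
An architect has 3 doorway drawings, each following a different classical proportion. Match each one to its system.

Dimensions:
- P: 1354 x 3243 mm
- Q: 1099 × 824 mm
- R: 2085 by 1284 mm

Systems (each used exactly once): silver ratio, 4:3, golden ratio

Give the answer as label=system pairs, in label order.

P=silver ratio, Q=4:3, R=golden ratio

Ratios: P ≈ 2.395; Q ≈ 1.334; R ≈ 1.624.
Targets: silver ratio ≈ 2.414; 4:3 ≈ 1.333; golden ratio ≈ 1.618.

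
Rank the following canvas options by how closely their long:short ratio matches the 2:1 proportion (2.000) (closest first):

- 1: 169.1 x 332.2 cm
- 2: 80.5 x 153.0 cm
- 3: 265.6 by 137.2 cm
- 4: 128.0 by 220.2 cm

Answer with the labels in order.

1: 332.2/169.1 ≈ 1.965 → |1.965 − 2.000| = 0.035
2: 153.0/80.5 ≈ 1.901 → |1.901 − 2.000| = 0.099
3: 265.6/137.2 ≈ 1.936 → |1.936 − 2.000| = 0.064
4: 220.2/128.0 ≈ 1.720 → |1.720 − 2.000| = 0.280

1, 3, 2, 4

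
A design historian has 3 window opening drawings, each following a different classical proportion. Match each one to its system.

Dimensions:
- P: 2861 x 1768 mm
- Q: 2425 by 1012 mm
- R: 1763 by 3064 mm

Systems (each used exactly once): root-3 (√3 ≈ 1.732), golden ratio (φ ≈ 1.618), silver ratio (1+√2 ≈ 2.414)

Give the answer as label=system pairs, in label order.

P=golden ratio, Q=silver ratio, R=root-3

P = 2861/1768 ≈ 1.618 → golden ratio (1.618)
Q = 2425/1012 ≈ 2.396 → silver ratio (2.414)
R = 3064/1763 ≈ 1.738 → root-3 (1.732)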